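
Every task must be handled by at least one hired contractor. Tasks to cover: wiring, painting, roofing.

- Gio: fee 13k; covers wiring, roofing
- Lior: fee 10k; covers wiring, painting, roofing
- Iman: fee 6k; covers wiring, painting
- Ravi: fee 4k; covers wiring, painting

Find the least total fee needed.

This is an integer covering problem.
The greedy cost-per-new-task heuristic would pick Ravi and Lior for 14, but a cheaper cover exists.
Lior alone covers wiring, painting, roofing — every task.
Total fee: 10.
No cover costs less than 10.

10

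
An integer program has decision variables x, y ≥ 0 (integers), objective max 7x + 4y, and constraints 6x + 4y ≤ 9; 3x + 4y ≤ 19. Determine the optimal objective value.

Relaxing integrality, the LP optimum is 10.50 at (x,y) = (1.5, 0), which is not an integer point.
(x,y)=(0,2): 6·0+4·2=8≤9, 3·0+4·2=8≤19, objective 8.
(x,y)=(1,0): 6·1+4·0=6≤9, 3·1+4·0=3≤19, objective 7.
(x,y)=(0,1): 6·0+4·1=4≤9, 3·0+4·1=4≤19, objective 4.
(x,y)=(0,0): 6·0+4·0=0≤9, 3·0+4·0=0≤19, objective 0.
The best lattice point is (0,2), giving 8.

8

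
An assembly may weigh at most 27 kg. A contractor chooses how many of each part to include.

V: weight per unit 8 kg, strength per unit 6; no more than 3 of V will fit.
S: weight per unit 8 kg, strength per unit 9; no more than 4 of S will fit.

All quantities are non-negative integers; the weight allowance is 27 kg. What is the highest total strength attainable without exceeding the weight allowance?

27

Take 3×S: weight 24 ≤ 27, strength 3·9 = 27.
No other integer combination yields more.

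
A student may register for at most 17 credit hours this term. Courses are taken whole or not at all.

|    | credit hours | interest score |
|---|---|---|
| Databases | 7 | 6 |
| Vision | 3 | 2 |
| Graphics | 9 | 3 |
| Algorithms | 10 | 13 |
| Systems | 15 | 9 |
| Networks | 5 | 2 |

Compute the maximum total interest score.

Treat it as a binary knapsack problem.
Vision + Algorithms: credit hours 3 + 10 = 13 ≤ 17, interest score 2 + 13 = 15.
Databases + Algorithms: credit hours 7 + 10 = 17 ≤ 17, interest score 6 + 13 = 19.
Algorithms + Networks: credit hours 10 + 5 = 15 ≤ 17, interest score 13 + 2 = 15.
Best is Databases and Algorithms with total interest score 19.

19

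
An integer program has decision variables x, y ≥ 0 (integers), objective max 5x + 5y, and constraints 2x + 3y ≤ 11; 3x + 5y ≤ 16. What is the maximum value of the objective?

25

Relaxing integrality, the LP optimum is 26.67 at (x,y) = (5.33, 0), which is not an integer point.
(x,y)=(5,0): 2·5+3·0=10≤11, 3·5+5·0=15≤16, objective 25.
(x,y)=(4,0): 2·4+3·0=8≤11, 3·4+5·0=12≤16, objective 20.
The best lattice point is (5,0), giving 25.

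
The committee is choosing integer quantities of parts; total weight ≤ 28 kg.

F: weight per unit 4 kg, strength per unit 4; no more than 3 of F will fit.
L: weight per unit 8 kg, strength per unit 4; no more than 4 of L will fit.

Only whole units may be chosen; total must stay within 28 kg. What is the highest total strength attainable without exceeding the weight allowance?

20

F has the best ratio (4/4); taking only F gives at most 3×4 = 12 (stopped by the supply cap of 3).
Mixing does better — 3×F and 2×L: weight 28 ≤ 28, strength 3·4 + 2·4 = 20.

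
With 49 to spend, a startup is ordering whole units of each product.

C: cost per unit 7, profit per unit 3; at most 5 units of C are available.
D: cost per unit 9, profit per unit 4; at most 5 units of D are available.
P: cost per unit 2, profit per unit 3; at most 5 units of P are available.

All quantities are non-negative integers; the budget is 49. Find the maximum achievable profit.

P has the best ratio (3/2); taking only P gives at most 5×3 = 15 (stopped by the supply cap of 5).
Mixing does better — 3×C, 2×D, and 5×P: cost 49 ≤ 49, profit 3·3 + 2·4 + 5·3 = 32.

32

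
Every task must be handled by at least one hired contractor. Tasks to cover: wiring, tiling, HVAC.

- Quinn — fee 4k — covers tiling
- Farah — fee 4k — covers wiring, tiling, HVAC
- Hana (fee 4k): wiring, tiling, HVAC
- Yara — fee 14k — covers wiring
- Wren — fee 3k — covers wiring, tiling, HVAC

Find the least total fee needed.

Wren alone covers wiring, tiling, HVAC — every task.
Total fee: 3.
No cover costs less than 3.

3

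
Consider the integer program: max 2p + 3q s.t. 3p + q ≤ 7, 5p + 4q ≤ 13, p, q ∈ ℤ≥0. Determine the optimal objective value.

9

(p,q)=(0,3): 3·0+1·3=3≤7, 5·0+4·3=12≤13, objective 9.
(p,q)=(1,2): 3·1+1·2=5≤7, 5·1+4·2=13≤13, objective 8.
(p,q)=(0,2): 3·0+1·2=2≤7, 5·0+4·2=8≤13, objective 6.
The best lattice point is (0,3), giving 9.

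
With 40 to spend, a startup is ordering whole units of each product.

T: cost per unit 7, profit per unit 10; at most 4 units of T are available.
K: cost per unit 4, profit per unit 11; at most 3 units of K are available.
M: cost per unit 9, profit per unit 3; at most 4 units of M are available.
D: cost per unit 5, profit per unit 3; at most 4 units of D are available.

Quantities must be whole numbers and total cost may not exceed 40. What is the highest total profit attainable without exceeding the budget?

3×T, 3×K, and 1×D: cost 38 ≤ 40, profit 3·10 + 3·11 + 1·3 = 66.
4×T and 3×K: cost 40 ≤ 40, profit 4·10 + 3·11 = 73.
Best is 73.

73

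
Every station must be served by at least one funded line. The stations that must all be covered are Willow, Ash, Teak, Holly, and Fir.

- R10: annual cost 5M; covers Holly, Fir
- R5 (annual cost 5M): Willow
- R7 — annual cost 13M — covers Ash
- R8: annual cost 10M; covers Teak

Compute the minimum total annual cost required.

33

Choose R10, R5, R7, and R8: together they cover Willow, Ash, Teak, Holly, Fir — every station.
Total annual cost: 5 + 5 + 13 + 10 = 33.
No cover costs less than 33.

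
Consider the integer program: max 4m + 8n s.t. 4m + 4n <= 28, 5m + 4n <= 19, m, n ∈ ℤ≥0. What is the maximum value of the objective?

32

The continuous relaxation peaks at (0, 4.75) with value 38.00; rounding to a feasible lattice point costs some objective.
(m,n)=(0,4): 4·0+4·4=16≤28, 5·0+4·4=16≤19, objective 32.
(m,n)=(1,3): 4·1+4·3=16≤28, 5·1+4·3=17≤19, objective 28.
(m,n)=(0,3): 4·0+4·3=12≤28, 5·0+4·3=12≤19, objective 24.
No feasible integer point exceeds 32.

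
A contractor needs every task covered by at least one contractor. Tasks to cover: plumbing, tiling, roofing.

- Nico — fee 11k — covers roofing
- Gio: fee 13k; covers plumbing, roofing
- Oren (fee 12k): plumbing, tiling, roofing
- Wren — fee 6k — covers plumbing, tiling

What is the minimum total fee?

This is a weighted set-cover instance.
The greedy cost-per-new-task heuristic would pick Wren and Nico for 17, but a cheaper cover exists.
Oren alone covers plumbing, tiling, roofing — every task.
Total fee: 12.
No cover costs less than 12.

12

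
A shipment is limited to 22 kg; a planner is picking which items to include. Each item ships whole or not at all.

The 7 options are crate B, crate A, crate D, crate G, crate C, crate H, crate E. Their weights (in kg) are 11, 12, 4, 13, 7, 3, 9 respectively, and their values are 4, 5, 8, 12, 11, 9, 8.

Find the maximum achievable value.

This is a 0-1 knapsack instance.
Allowing fractional choices, the relaxed optimum would be about 35.4, but items are indivisible.
crate C + crate H + crate E: weight 7 + 3 + 9 = 19 ≤ 22, value 11 + 9 + 8 = 28.
crate D + crate C + crate H: weight 4 + 7 + 3 = 14 ≤ 22, value 8 + 11 + 9 = 28.
crate D + crate G + crate H: weight 4 + 13 + 3 = 20 ≤ 22, value 8 + 12 + 9 = 29.
Best is crate D, crate G, and crate H with total value 29.

29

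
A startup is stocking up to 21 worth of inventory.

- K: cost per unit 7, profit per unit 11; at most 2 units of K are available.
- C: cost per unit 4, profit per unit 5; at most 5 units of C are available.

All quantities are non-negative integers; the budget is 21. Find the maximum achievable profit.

27

2×K and 1×C: cost 18 ≤ 21, profit 2·11 + 1·5 = 27.
1×K and 3×C: cost 19 ≤ 21, profit 1·11 + 3·5 = 26.
Best is 27.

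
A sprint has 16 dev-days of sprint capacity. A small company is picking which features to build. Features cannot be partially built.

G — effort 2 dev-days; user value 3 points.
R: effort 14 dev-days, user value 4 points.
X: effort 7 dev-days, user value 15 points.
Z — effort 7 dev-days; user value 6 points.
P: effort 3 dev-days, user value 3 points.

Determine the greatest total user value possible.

24

Allowing fractional choices, the relaxed optimum would be about 24.4, but features are indivisible.
X + Z: effort 7 + 7 = 14 ≤ 16, user value 15 + 6 = 21.
G + X + Z: effort 2 + 7 + 7 = 16 ≤ 16, user value 3 + 15 + 6 = 24.
G + X + P: effort 2 + 7 + 3 = 12 ≤ 16, user value 3 + 15 + 3 = 21.
Best is G, X, and Z with total user value 24.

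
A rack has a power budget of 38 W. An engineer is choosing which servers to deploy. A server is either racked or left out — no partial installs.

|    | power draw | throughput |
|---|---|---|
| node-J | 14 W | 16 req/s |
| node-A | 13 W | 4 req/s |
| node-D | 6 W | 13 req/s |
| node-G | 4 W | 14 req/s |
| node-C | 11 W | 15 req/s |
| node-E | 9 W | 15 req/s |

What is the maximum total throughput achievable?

60

Allowing fractional choices, the relaxed optimum would be about 66.1, but servers are indivisible.
node-J + node-D + node-G + node-E: power draw 14 + 6 + 4 + 9 = 33 ≤ 38, throughput 16 + 13 + 14 + 15 = 58.
node-J + node-G + node-C + node-E: power draw 14 + 4 + 11 + 9 = 38 ≤ 38, throughput 16 + 14 + 15 + 15 = 60.
Best is node-J, node-G, node-C, and node-E with total throughput 60.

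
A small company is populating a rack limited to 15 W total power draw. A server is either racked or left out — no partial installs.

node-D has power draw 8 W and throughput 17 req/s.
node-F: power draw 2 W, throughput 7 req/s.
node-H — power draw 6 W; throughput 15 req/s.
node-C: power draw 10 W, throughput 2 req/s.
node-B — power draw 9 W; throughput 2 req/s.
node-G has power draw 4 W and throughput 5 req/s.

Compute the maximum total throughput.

32

Treat it as a binary knapsack problem.
node-D + node-F + node-G: power draw 8 + 2 + 4 = 14 ≤ 15, throughput 17 + 7 + 5 = 29.
node-F + node-H + node-G: power draw 2 + 6 + 4 = 12 ≤ 15, throughput 7 + 15 + 5 = 27.
node-D + node-H: power draw 8 + 6 = 14 ≤ 15, throughput 17 + 15 = 32.
Best is node-D and node-H with total throughput 32.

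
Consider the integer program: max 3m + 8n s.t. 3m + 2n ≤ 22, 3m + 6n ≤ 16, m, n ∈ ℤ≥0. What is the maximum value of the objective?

The continuous relaxation peaks at (0, 2.67) with value 21.33; rounding to a feasible lattice point costs some objective.
(m,n)=(1,2): 3·1+2·2=7≤22, 3·1+6·2=15≤16, objective 19.
(m,n)=(0,2): 3·0+2·2=4≤22, 3·0+6·2=12≤16, objective 16.
(m,n)=(2,1): 3·2+2·1=8≤22, 3·2+6·1=12≤16, objective 14.
No feasible integer point exceeds 19.

19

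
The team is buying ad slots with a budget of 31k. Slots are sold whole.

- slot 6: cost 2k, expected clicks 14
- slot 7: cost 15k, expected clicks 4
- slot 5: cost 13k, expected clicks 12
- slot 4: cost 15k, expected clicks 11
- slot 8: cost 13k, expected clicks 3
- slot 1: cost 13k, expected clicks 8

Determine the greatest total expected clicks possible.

slot 6 + slot 5 + slot 4: cost 2 + 13 + 15 = 30 ≤ 31, expected clicks 14 + 12 + 11 = 37.
slot 6 + slot 5 + slot 1: cost 2 + 13 + 13 = 28 ≤ 31, expected clicks 14 + 12 + 8 = 34.
slot 6 + slot 4 + slot 1: cost 2 + 15 + 13 = 30 ≤ 31, expected clicks 14 + 11 + 8 = 33.
Best is slot 6, slot 5, and slot 4 with total expected clicks 37.

37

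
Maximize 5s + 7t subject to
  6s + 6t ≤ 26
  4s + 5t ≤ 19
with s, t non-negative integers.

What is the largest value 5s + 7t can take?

26

The continuous relaxation peaks at (0, 3.8) with value 26.60; rounding to a feasible lattice point costs some objective.
(s,t)=(1,3) is feasible, giving 26.
(s,t)=(2,2) is feasible, giving 24.
(s,t)=(0,3) is feasible, giving 21.
Maximum is 26 at (s,t)=(1,3).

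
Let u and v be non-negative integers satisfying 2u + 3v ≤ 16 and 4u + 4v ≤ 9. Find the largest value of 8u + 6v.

16

Relaxing integrality, the LP optimum is 18.00 at (u,v) = (2.25, 0), which is not an integer point.
(u,v)=(2,0): 2·2+3·0=4≤16, 4·2+4·0=8≤9, objective 16.
(u,v)=(1,1): 2·1+3·1=5≤16, 4·1+4·1=8≤9, objective 14.
(u,v)=(1,0): 2·1+3·0=2≤16, 4·1+4·0=4≤9, objective 8.
The best lattice point is (2,0), giving 16.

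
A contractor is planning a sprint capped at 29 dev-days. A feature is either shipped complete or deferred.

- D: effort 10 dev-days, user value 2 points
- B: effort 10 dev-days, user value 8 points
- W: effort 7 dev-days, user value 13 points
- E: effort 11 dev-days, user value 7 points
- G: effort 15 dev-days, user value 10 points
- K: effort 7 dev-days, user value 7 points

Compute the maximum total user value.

30

Allowing fractional choices, the relaxed optimum would be about 31.3, but features are indivisible.
B + W + K: effort 10 + 7 + 7 = 24 ≤ 29, user value 8 + 13 + 7 = 28.
W + G + K: effort 7 + 15 + 7 = 29 ≤ 29, user value 13 + 10 + 7 = 30.
Best is W, G, and K with total user value 30.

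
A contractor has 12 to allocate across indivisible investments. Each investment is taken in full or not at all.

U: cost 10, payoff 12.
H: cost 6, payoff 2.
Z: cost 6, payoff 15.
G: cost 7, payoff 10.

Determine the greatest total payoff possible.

Treat it as a binary knapsack problem.
Allowing fractional choices, the relaxed optimum would be about 23.6, but investments are indivisible.
U: cost 10 ≤ 12, payoff 12.
Z: cost 6 ≤ 12, payoff 15.
H + Z: cost 6 + 6 = 12 ≤ 12, payoff 2 + 15 = 17.
Best is H and Z with total payoff 17.

17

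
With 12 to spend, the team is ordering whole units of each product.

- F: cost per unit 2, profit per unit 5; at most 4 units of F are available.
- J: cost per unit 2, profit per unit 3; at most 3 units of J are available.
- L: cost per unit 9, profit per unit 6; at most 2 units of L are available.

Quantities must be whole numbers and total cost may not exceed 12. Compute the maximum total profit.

4×F and 2×J: cost 12 ≤ 12, profit 4·5 + 2·3 = 26.
3×F and 3×J: cost 12 ≤ 12, profit 3·5 + 3·3 = 24.
Best is 26.

26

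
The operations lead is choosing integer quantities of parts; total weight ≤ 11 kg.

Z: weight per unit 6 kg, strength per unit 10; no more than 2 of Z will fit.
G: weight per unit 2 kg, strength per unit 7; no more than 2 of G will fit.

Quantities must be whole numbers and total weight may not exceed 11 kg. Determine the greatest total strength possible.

24

1×Z and 1×G: weight 8 ≤ 11, strength 1·10 + 1·7 = 17.
1×Z and 2×G: weight 10 ≤ 11, strength 1·10 + 2·7 = 24.
Best is 24.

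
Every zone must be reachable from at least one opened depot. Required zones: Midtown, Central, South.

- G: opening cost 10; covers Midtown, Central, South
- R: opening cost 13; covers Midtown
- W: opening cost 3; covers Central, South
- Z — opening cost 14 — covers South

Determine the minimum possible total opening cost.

G alone covers Midtown, Central, South — every zone.
Total opening cost: 10.

10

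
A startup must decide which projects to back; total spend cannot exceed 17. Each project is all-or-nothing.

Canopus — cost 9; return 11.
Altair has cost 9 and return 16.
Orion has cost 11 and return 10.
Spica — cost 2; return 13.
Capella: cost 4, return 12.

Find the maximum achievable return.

41

Canopus + Spica + Capella: cost 9 + 2 + 4 = 15 ≤ 17, return 11 + 13 + 12 = 36.
Altair + Spica + Capella: cost 9 + 2 + 4 = 15 ≤ 17, return 16 + 13 + 12 = 41.
Best is Altair, Spica, and Capella with total return 41.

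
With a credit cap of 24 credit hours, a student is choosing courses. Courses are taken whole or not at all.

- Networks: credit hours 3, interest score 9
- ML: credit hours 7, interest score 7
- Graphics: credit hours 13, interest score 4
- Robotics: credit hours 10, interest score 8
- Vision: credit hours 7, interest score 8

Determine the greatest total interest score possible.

Allowing fractional choices, the relaxed optimum would be about 29.6, but courses are indivisible.
Networks + Robotics + Vision: credit hours 3 + 10 + 7 = 20 ≤ 24, interest score 9 + 8 + 8 = 25.
Networks + ML + Robotics: credit hours 3 + 7 + 10 = 20 ≤ 24, interest score 9 + 7 + 8 = 24.
Networks + ML + Vision: credit hours 3 + 7 + 7 = 17 ≤ 24, interest score 9 + 7 + 8 = 24.
Best is Networks, Robotics, and Vision with total interest score 25.

25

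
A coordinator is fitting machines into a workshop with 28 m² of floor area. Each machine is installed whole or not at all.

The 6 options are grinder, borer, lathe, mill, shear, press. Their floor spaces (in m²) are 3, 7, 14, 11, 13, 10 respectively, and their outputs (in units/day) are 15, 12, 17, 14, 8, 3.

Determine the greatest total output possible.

Allowing fractional choices, the relaxed optimum would be about 49.5, but machines are indivisible.
grinder + borer + lathe: floor space 3 + 7 + 14 = 24 ≤ 28, output 15 + 12 + 17 = 44.
grinder + lathe + mill: floor space 3 + 14 + 11 = 28 ≤ 28, output 15 + 17 + 14 = 46.
grinder + borer + mill: floor space 3 + 7 + 11 = 21 ≤ 28, output 15 + 12 + 14 = 41.
Best is grinder, lathe, and mill with total output 46.

46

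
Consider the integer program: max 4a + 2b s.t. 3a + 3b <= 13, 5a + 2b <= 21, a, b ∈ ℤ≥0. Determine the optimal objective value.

16

(a,b)=(4,0): 3·4+3·0=12≤13, 5·4+2·0=20≤21, objective 16.
(a,b)=(3,1): 3·3+3·1=12≤13, 5·3+2·1=17≤21, objective 14.
(a,b)=(3,0): 3·3+3·0=9≤13, 5·3+2·0=15≤21, objective 12.
Maximum is 16 at (a,b)=(4,0).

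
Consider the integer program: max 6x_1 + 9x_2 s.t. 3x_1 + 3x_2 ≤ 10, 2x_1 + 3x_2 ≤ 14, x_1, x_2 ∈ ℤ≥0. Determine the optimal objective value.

(x_1,x_2)=(0,3): 3·0+3·3=9≤10, 2·0+3·3=9≤14, objective 27.
(x_1,x_2)=(1,2): 3·1+3·2=9≤10, 2·1+3·2=8≤14, objective 24.
(x_1,x_2)=(0,2): 3·0+3·2=6≤10, 2·0+3·2=6≤14, objective 18.
No feasible integer point exceeds 27.

27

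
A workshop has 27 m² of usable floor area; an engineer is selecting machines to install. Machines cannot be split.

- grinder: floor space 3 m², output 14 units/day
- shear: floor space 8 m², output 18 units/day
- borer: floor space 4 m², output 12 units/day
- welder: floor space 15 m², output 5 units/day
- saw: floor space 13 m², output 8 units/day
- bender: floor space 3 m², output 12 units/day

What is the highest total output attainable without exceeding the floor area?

This is an integer program with binary decision variables.
grinder + shear + saw + bender: floor space 3 + 8 + 13 + 3 = 27 ≤ 27, output 14 + 18 + 8 + 12 = 52.
grinder + shear + borer + bender: floor space 3 + 8 + 4 + 3 = 18 ≤ 27, output 14 + 18 + 12 + 12 = 56.
grinder + borer + saw + bender: floor space 3 + 4 + 13 + 3 = 23 ≤ 27, output 14 + 12 + 8 + 12 = 46.
Best is grinder, shear, borer, and bender with total output 56.

56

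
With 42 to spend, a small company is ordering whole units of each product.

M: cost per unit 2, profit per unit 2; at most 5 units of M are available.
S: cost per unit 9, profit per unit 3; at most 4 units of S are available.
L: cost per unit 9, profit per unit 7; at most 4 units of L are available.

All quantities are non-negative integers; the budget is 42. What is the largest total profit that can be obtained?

M has the best ratio (2/2); taking only M gives at most 5×2 = 10 (stopped by the supply cap of 5).
Mixing does better — 3×M and 4×L: cost 42 ≤ 42, profit 3·2 + 4·7 = 34.

34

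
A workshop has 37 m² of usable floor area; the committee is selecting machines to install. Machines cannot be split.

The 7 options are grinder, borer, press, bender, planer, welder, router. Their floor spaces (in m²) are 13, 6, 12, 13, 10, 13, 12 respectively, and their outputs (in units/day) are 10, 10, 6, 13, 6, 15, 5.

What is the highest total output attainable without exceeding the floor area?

38

Treat it as a binary knapsack problem.
bender + planer + welder: floor space 13 + 10 + 13 = 36 ≤ 37, output 13 + 6 + 15 = 34.
borer + bender + welder: floor space 6 + 13 + 13 = 32 ≤ 37, output 10 + 13 + 15 = 38.
grinder + borer + welder: floor space 13 + 6 + 13 = 32 ≤ 37, output 10 + 10 + 15 = 35.
Best is borer, bender, and welder with total output 38.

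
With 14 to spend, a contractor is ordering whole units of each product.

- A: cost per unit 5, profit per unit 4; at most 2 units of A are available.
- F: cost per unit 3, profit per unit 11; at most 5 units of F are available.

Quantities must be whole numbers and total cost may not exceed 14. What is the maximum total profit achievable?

1×A and 3×F: cost 14 ≤ 14, profit 1·4 + 3·11 = 37.
4×F: cost 12 ≤ 14, profit 4·11 = 44.
Best is 44.

44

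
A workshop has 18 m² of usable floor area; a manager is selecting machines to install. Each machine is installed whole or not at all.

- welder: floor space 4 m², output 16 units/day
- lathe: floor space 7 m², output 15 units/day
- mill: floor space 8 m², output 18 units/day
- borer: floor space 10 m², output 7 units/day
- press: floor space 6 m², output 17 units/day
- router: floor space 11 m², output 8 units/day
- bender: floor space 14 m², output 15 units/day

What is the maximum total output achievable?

51

welder + lathe + press: floor space 4 + 7 + 6 = 17 ≤ 18, output 16 + 15 + 17 = 48.
welder + mill + press: floor space 4 + 8 + 6 = 18 ≤ 18, output 16 + 18 + 17 = 51.
Best is welder, mill, and press with total output 51.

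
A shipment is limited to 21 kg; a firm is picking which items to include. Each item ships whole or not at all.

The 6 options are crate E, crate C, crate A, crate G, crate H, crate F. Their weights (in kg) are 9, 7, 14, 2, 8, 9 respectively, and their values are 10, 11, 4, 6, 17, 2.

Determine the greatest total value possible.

34

Allowing fractional choices, the relaxed optimum would be about 38.4, but items are indivisible.
crate E + crate G + crate H: weight 9 + 2 + 8 = 19 ≤ 21, value 10 + 6 + 17 = 33.
crate C + crate G + crate H: weight 7 + 2 + 8 = 17 ≤ 21, value 11 + 6 + 17 = 34.
crate C + crate H: weight 7 + 8 = 15 ≤ 21, value 11 + 17 = 28.
Best is crate C, crate G, and crate H with total value 34.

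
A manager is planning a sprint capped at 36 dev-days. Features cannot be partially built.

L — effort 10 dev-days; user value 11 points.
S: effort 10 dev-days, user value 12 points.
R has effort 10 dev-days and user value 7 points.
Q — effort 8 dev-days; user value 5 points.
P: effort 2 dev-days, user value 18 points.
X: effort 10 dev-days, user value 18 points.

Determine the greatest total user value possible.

L + R + P + X: effort 10 + 10 + 2 + 10 = 32 ≤ 36, user value 11 + 7 + 18 + 18 = 54.
S + R + P + X: effort 10 + 10 + 2 + 10 = 32 ≤ 36, user value 12 + 7 + 18 + 18 = 55.
L + S + P + X: effort 10 + 10 + 2 + 10 = 32 ≤ 36, user value 11 + 12 + 18 + 18 = 59.
Best is L, S, P, and X with total user value 59.

59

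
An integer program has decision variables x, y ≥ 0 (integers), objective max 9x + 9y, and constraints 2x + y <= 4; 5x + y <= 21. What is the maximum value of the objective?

(x,y)=(0,4) is feasible, giving 36.
(x,y)=(0,3) is feasible, giving 27.
The best lattice point is (0,4), giving 36.

36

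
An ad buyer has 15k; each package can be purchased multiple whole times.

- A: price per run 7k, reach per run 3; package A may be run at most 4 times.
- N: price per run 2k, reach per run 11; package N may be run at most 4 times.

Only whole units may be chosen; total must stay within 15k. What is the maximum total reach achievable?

N has the best ratio (11/2); taking only N gives at most 4×11 = 44 (stopped by the supply cap of 4).
Mixing does better — 1×A and 4×N: price 15 ≤ 15, reach 1·3 + 4·11 = 47.

47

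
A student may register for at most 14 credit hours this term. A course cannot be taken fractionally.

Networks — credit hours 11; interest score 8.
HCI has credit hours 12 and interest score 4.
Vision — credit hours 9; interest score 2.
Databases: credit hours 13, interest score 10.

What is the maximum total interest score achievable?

Allowing fractional choices, the relaxed optimum would be about 10.7, but courses are indivisible.
Databases: credit hours 13 ≤ 14, interest score 10.
Networks: credit hours 11 ≤ 14, interest score 8.
HCI: credit hours 12 ≤ 14, interest score 4.
Best is Databases with total interest score 10.

10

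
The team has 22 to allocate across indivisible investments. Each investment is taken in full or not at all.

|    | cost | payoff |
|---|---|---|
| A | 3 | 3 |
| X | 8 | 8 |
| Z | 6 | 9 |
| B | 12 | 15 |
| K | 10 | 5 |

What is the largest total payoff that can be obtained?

27

Z + B: cost 6 + 12 = 18 ≤ 22, payoff 9 + 15 = 24.
A + Z + B: cost 3 + 6 + 12 = 21 ≤ 22, payoff 3 + 9 + 15 = 27.
X + B: cost 8 + 12 = 20 ≤ 22, payoff 8 + 15 = 23.
Best is A, Z, and B with total payoff 27.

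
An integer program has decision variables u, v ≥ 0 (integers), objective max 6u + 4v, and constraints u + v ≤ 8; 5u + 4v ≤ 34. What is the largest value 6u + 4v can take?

40

Relaxing integrality, the LP optimum is 40.80 at (u,v) = (6.8, 0), which is not an integer point.
(u,v)=(6,1): 1·6+1·1=7≤8, 5·6+4·1=34≤34, objective 40.
(u,v)=(5,2): 1·5+1·2=7≤8, 5·5+4·2=33≤34, objective 38.
(u,v)=(6,0): 1·6+1·0=6≤8, 5·6+4·0=30≤34, objective 36.
No feasible integer point exceeds 40.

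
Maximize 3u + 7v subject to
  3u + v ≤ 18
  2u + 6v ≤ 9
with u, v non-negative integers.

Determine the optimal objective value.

12

(u,v)=(4,0): 3·4+1·0=12≤18, 2·4+6·0=8≤9, objective 12.
(u,v)=(3,0): 3·3+1·0=9≤18, 2·3+6·0=6≤9, objective 9.
No feasible integer point exceeds 12.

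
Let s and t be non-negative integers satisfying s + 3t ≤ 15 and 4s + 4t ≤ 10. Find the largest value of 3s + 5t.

10

Relaxing integrality, the LP optimum is 12.50 at (s,t) = (0, 2.5), which is not an integer point.
(s,t)=(0,2): 1·0+3·2=6≤15, 4·0+4·2=8≤10, objective 10.
(s,t)=(1,1): 1·1+3·1=4≤15, 4·1+4·1=8≤10, objective 8.
(s,t)=(0,1): 1·0+3·1=3≤15, 4·0+4·1=4≤10, objective 5.
No feasible integer point exceeds 10.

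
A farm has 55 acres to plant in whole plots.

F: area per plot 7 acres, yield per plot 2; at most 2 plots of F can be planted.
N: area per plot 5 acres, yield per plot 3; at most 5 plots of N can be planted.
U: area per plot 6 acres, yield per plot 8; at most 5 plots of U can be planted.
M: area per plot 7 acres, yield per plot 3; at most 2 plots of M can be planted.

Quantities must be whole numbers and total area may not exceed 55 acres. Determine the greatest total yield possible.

5×N and 5×U: area 55 ≤ 55, yield 5·3 + 5·8 = 55.
2×N, 5×U, and 2×M: area 54 ≤ 55, yield 2·3 + 5·8 + 2·3 = 52.
Best is 55.

55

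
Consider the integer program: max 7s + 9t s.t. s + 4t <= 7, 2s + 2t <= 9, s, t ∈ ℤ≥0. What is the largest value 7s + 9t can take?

30

Relaxing integrality, the LP optimum is 33.17 at (s,t) = (3.67, 0.833), which is not an integer point.
(s,t)=(3,1): 1·3+4·1=7≤7, 2·3+2·1=8≤9, objective 30.
(s,t)=(4,0): 1·4+4·0=4≤7, 2·4+2·0=8≤9, objective 28.
(s,t)=(2,1): 1·2+4·1=6≤7, 2·2+2·1=6≤9, objective 23.
(s,t)=(3,0): 1·3+4·0=3≤7, 2·3+2·0=6≤9, objective 21.
No feasible integer point exceeds 30.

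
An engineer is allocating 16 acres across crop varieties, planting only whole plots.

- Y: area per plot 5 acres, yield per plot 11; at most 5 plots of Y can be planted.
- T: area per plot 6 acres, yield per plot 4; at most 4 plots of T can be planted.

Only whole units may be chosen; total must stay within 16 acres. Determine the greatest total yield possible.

33

This is a bounded integer knapsack.
2×Y and 1×T: area 16 ≤ 16, yield 2·11 + 1·4 = 26.
3×Y: area 15 ≤ 16, yield 3·11 = 33.
Best is 33.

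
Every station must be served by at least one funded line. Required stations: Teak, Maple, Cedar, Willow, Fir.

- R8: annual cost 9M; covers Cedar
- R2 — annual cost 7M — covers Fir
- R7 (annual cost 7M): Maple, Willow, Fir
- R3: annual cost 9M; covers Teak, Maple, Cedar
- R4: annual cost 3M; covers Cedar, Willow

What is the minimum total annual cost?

The greedy cost-per-new-station heuristic would pick R4, R7, and R3 for 19, but a cheaper cover exists.
Choose R7 and R3: together they cover Teak, Maple, Cedar, Willow, Fir — every station.
Total annual cost: 7 + 9 = 16.
No cover costs less than 16.

16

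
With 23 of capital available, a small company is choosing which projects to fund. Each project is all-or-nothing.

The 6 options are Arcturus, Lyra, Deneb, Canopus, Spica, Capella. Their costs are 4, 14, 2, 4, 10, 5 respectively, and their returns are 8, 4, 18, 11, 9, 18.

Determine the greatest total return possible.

Arcturus + Deneb + Canopus + Capella: cost 4 + 2 + 4 + 5 = 15 ≤ 23, return 8 + 18 + 11 + 18 = 55.
Arcturus + Deneb + Spica + Capella: cost 4 + 2 + 10 + 5 = 21 ≤ 23, return 8 + 18 + 9 + 18 = 53.
Deneb + Canopus + Spica + Capella: cost 2 + 4 + 10 + 5 = 21 ≤ 23, return 18 + 11 + 9 + 18 = 56.
Best is Deneb, Canopus, Spica, and Capella with total return 56.

56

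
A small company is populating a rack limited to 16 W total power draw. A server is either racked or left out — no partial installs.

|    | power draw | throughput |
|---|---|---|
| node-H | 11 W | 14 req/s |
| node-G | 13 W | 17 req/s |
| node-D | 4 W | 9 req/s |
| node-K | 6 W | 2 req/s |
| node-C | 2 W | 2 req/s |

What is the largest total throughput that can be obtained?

Take node-H and node-D: power draw 11 + 4 = 15 ≤ 16, throughput 14 + 9 = 23.
No other feasible combination does better.

23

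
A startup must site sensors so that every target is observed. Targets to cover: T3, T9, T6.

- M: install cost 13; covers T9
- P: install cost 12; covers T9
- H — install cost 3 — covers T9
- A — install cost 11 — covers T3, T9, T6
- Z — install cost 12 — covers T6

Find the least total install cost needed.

This is a weighted set-cover instance.
The greedy cost-per-new-target heuristic would pick H and A for 14, but a cheaper cover exists.
A alone covers T3, T9, T6 — every target.
Total install cost: 11.
No cover costs less than 11.

11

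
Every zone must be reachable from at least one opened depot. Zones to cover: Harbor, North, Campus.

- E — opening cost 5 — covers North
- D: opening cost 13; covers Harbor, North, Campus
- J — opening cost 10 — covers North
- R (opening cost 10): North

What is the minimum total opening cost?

13

D alone covers Harbor, North, Campus — every zone.
Total opening cost: 13.
No cover costs less than 13.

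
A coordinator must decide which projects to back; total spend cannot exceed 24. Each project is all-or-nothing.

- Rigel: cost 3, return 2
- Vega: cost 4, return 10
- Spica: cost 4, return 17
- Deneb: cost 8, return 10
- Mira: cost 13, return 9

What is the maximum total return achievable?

Treat it as a binary knapsack problem.
Allowing fractional choices, the relaxed optimum would be about 42.5, but projects are indivisible.
Vega + Spica + Deneb: cost 4 + 4 + 8 = 16 ≤ 24, return 10 + 17 + 10 = 37.
Rigel + Vega + Spica + Mira: cost 3 + 4 + 4 + 13 = 24 ≤ 24, return 2 + 10 + 17 + 9 = 38.
Rigel + Vega + Spica + Deneb: cost 3 + 4 + 4 + 8 = 19 ≤ 24, return 2 + 10 + 17 + 10 = 39.
Best is Rigel, Vega, Spica, and Deneb with total return 39.

39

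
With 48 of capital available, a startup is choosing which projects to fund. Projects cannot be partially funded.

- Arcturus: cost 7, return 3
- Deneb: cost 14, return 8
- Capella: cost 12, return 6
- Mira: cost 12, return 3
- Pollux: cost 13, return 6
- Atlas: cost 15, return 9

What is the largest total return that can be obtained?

This is a 0-1 knapsack instance.
Take Arcturus, Deneb, Capella, and Atlas: cost 7 + 14 + 12 + 15 = 48 ≤ 48, return 3 + 8 + 6 + 9 = 26.
No other feasible combination does better.

26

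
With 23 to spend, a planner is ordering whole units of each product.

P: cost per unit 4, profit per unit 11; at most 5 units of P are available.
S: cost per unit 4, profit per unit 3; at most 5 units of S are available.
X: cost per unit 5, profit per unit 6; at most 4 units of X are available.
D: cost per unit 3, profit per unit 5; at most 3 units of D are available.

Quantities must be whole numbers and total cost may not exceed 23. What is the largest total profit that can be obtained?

60

This is a bounded integer knapsack.
Take 5×P and 1×D: cost 23 ≤ 23, profit 5·11 + 1·5 = 60.
P has the best ratio (11/4) and is taken to its limit of 5; remaining capacity is filled optimally with the others.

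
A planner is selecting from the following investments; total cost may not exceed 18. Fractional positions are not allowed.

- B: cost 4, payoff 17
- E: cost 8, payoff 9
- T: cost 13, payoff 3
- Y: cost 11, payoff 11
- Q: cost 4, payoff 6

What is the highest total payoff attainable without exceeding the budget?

B + E + Q: cost 4 + 8 + 4 = 16 ≤ 18, payoff 17 + 9 + 6 = 32.
B + Y: cost 4 + 11 = 15 ≤ 18, payoff 17 + 11 = 28.
B + E: cost 4 + 8 = 12 ≤ 18, payoff 17 + 9 = 26.
Best is B, E, and Q with total payoff 32.

32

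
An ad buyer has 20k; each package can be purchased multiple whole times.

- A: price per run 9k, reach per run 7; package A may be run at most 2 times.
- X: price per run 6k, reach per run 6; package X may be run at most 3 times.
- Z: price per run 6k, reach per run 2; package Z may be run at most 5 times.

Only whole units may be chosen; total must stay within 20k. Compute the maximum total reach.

This is a bounded integer knapsack.
2×X and 1×Z: price 18 ≤ 20, reach 2·6 + 1·2 = 14.
3×X: price 18 ≤ 20, reach 3·6 = 18.
Best is 18.

18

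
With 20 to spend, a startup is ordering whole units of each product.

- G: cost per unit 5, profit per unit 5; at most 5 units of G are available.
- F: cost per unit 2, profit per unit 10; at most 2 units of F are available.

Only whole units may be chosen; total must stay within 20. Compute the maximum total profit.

35

2×G and 2×F: cost 14 ≤ 20, profit 2·5 + 2·10 = 30.
3×G and 2×F: cost 19 ≤ 20, profit 3·5 + 2·10 = 35.
Best is 35.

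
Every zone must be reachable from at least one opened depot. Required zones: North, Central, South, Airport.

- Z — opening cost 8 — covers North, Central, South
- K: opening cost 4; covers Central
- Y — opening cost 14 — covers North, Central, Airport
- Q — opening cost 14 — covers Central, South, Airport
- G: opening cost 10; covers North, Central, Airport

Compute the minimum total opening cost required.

This is an integer covering problem.
Choose Z and G: together they cover North, Central, South, Airport — every zone.
Total opening cost: 8 + 10 = 18.
No cover costs less than 18.

18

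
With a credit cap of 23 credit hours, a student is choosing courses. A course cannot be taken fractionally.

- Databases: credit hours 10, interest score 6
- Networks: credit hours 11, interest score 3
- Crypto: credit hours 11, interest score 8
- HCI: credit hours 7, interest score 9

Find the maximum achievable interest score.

17

Treat it as a binary knapsack problem.
Take Crypto and HCI: credit hours 11 + 7 = 18 ≤ 23, interest score 8 + 9 = 17.
No other feasible combination does better.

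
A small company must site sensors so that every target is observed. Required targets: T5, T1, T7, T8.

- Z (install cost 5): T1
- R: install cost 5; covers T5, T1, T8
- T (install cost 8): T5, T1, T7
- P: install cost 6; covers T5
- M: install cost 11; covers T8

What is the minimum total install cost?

Choose R and T: together they cover T5, T1, T7, T8 — every target.
Total install cost: 5 + 8 = 13.
No cover costs less than 13.

13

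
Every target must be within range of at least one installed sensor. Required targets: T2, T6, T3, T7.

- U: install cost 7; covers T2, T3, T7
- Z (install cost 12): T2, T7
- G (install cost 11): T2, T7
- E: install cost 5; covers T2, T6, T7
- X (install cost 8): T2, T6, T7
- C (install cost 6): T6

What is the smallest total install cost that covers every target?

12

Choose U and E: together they cover T2, T6, T3, T7 — every target.
Total install cost: 7 + 5 = 12.
No cover costs less than 12.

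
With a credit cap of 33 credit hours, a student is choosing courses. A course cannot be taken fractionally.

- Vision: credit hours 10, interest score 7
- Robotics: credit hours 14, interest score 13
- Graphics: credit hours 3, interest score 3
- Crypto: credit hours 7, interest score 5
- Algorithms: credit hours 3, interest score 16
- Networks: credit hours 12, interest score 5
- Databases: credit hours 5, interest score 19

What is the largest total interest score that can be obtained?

56

Allowing fractional choices, the relaxed optimum would be about 56.7, but courses are indivisible.
Vision + Robotics + Algorithms + Databases: credit hours 10 + 14 + 3 + 5 = 32 ≤ 33, interest score 7 + 13 + 16 + 19 = 55.
Robotics + Graphics + Crypto + Algorithms + Databases: credit hours 14 + 3 + 7 + 3 + 5 = 32 ≤ 33, interest score 13 + 3 + 5 + 16 + 19 = 56.
Best is Robotics, Graphics, Crypto, Algorithms, and Databases with total interest score 56.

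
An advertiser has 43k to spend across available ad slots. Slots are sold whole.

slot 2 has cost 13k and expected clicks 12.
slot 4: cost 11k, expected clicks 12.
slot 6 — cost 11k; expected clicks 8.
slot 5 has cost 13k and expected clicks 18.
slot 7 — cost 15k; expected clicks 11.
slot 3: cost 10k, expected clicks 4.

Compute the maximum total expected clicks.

42

Take slot 2, slot 4, and slot 5: cost 13 + 11 + 13 = 37 ≤ 43, expected clicks 12 + 12 + 18 = 42.
No other feasible combination does better.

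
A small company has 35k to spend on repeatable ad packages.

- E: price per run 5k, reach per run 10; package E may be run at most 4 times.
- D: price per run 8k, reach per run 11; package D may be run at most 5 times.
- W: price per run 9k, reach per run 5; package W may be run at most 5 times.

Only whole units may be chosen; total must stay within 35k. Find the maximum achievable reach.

This is a bounded integer knapsack.
Take 2×E and 3×D: price 34 ≤ 35, reach 2·10 + 3·11 = 53.
No other integer combination yields more.

53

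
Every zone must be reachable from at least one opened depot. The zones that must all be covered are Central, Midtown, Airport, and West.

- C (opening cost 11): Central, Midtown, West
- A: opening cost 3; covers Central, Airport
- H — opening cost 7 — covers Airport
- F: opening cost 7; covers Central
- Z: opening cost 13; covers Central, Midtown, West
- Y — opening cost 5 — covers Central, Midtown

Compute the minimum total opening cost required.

14

The greedy cost-per-new-zone heuristic would pick A, Y, and C for 19, but a cheaper cover exists.
Choose C and A: together they cover Central, Midtown, Airport, West — every zone.
Total opening cost: 11 + 3 = 14.
No cover costs less than 14.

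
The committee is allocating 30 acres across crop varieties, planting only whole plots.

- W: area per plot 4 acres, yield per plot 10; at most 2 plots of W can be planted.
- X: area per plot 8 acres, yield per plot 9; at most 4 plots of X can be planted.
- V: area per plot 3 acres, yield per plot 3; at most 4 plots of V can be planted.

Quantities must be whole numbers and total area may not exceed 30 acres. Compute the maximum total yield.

Take 2×W, 2×X, and 2×V: area 30 ≤ 30, yield 2·10 + 2·9 + 2·3 = 44.
W has the best ratio (10/4) and is taken to its limit of 2; remaining capacity is filled optimally with the others.

44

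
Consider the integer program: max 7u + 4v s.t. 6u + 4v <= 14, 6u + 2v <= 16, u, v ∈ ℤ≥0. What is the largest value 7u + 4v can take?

Relaxing integrality, the LP optimum is 16.33 at (u,v) = (2.33, 0), which is not an integer point.
(u,v)=(1,2): 6·1+4·2=14≤14, 6·1+2·2=10≤16, objective 15.
(u,v)=(2,0): 6·2+4·0=12≤14, 6·2+2·0=12≤16, objective 14.
(u,v)=(0,3): 6·0+4·3=12≤14, 6·0+2·3=6≤16, objective 12.
No feasible integer point exceeds 15.

15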